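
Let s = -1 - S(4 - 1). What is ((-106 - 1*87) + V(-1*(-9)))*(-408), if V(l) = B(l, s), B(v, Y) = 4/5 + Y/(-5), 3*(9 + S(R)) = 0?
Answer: 395352/5 ≈ 79070.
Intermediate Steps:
S(R) = -9 (S(R) = -9 + (1/3)*0 = -9 + 0 = -9)
s = 8 (s = -1 - 1*(-9) = -1 + 9 = 8)
B(v, Y) = 4/5 - Y/5 (B(v, Y) = 4*(1/5) + Y*(-1/5) = 4/5 - Y/5)
V(l) = -4/5 (V(l) = 4/5 - 1/5*8 = 4/5 - 8/5 = -4/5)
((-106 - 1*87) + V(-1*(-9)))*(-408) = ((-106 - 1*87) - 4/5)*(-408) = ((-106 - 87) - 4/5)*(-408) = (-193 - 4/5)*(-408) = -969/5*(-408) = 395352/5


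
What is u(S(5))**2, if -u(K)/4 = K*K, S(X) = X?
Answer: 10000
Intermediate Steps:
u(K) = -4*K**2 (u(K) = -4*K*K = -4*K**2)
u(S(5))**2 = (-4*5**2)**2 = (-4*25)**2 = (-100)**2 = 10000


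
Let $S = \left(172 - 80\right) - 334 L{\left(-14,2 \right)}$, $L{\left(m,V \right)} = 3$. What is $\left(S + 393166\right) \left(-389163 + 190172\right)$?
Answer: $-78055413696$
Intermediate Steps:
$S = -910$ ($S = \left(172 - 80\right) - 1002 = 92 - 1002 = -910$)
$\left(S + 393166\right) \left(-389163 + 190172\right) = \left(-910 + 393166\right) \left(-389163 + 190172\right) = 392256 \left(-198991\right) = -78055413696$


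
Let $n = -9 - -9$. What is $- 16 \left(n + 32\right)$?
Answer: $-512$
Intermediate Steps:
$n = 0$ ($n = -9 + 9 = 0$)
$- 16 \left(n + 32\right) = - 16 \left(0 + 32\right) = \left(-16\right) 32 = -512$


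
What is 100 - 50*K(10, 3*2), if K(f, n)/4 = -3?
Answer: 700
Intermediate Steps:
K(f, n) = -12 (K(f, n) = 4*(-3) = -12)
100 - 50*K(10, 3*2) = 100 - 50*(-12) = 100 + 600 = 700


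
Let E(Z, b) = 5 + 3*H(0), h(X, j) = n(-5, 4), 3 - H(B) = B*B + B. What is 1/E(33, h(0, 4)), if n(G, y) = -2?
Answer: 1/14 ≈ 0.071429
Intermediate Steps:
H(B) = 3 - B - B² (H(B) = 3 - (B*B + B) = 3 - (B² + B) = 3 - (B + B²) = 3 + (-B - B²) = 3 - B - B²)
h(X, j) = -2
E(Z, b) = 14 (E(Z, b) = 5 + 3*(3 - 1*0 - 1*0²) = 5 + 3*(3 + 0 - 1*0) = 5 + 3*(3 + 0 + 0) = 5 + 3*3 = 5 + 9 = 14)
1/E(33, h(0, 4)) = 1/14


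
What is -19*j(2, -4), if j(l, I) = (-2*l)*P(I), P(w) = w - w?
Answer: 0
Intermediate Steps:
P(w) = 0
j(l, I) = 0 (j(l, I) = -2*l*0 = 0)
-19*j(2, -4) = -19*0 = 0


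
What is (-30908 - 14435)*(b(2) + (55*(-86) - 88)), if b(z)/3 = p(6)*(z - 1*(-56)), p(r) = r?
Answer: 171124482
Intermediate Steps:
b(z) = 1008 + 18*z (b(z) = 3*(6*(z - 1*(-56))) = 3*(6*(z + 56)) = 3*(6*(56 + z)) = 3*(336 + 6*z) = 1008 + 18*z)
(-30908 - 14435)*(b(2) + (55*(-86) - 88)) = (-30908 - 14435)*((1008 + 18*2) + (55*(-86) - 88)) = -45343*((1008 + 36) + (-4730 - 88)) = -45343*(1044 - 4818) = -45343*(-3774) = 171124482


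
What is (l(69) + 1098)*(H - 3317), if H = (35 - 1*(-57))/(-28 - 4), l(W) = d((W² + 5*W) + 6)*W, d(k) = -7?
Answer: -16333785/8 ≈ -2.0417e+6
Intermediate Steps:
l(W) = -7*W
H = -23/8 (H = (35 + 57)/(-32) = -1/32*92 = -23/8 ≈ -2.8750)
(l(69) + 1098)*(H - 3317) = (-7*69 + 1098)*(-23/8 - 3317) = (-483 + 1098)*(-26559/8) = 615*(-26559/8) = -16333785/8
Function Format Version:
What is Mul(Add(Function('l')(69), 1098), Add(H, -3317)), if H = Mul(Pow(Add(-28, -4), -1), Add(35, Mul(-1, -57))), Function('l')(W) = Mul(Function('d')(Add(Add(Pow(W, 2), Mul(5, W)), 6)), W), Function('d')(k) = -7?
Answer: Rational(-16333785, 8) ≈ -2.0417e+6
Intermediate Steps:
Function('l')(W) = Mul(-7, W)
H = Rational(-23, 8) (H = Mul(Pow(-32, -1), Add(35, 57)) = Mul(Rational(-1, 32), 92) = Rational(-23, 8) ≈ -2.8750)
Mul(Add(Function('l')(69), 1098), Add(H, -3317)) = Mul(Add(Mul(-7, 69), 1098), Add(Rational(-23, 8), -3317)) = Mul(Add(-483, 1098), Rational(-26559, 8)) = Mul(615, Rational(-26559, 8)) = Rational(-16333785, 8)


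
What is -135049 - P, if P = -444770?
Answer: 309721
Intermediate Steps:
-135049 - P = -135049 - 1*(-444770) = -135049 + 444770 = 309721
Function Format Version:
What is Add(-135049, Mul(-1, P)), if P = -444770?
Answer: 309721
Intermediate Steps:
Add(-135049, Mul(-1, P)) = Add(-135049, Mul(-1, -444770)) = Add(-135049, 444770) = 309721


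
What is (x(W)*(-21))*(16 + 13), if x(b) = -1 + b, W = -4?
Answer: 3045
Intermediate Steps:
(x(W)*(-21))*(16 + 13) = ((-1 - 4)*(-21))*(16 + 13) = -5*(-21)*29 = 105*29 = 3045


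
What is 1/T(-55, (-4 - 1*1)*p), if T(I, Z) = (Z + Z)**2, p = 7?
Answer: 1/4900 ≈ 0.00020408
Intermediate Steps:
T(I, Z) = 4*Z**2 (T(I, Z) = (2*Z)**2 = 4*Z**2)
1/T(-55, (-4 - 1*1)*p) = 1/(4*((-4 - 1*1)*7)**2) = 1/(4*((-4 - 1)*7)**2) = 1/(4*(-5*7)**2) = 1/(4*(-35)**2) = 1/(4*1225) = 1/4900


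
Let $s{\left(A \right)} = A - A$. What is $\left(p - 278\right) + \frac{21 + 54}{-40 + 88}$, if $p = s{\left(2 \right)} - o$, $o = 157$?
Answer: $- \frac{6935}{16} \approx -433.44$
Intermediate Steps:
$s{\left(A \right)} = 0$
$p = -157$ ($p = 0 - 157 = -157$)
$\left(p - 278\right) + \frac{21 + 54}{-40 + 88} = \left(-157 - 278\right) + \frac{21 + 54}{-40 + 88} = -435 + \frac{75}{48} = -435 + 75 \cdot \frac{1}{48} = -435 + \frac{25}{16} = - \frac{6935}{16}$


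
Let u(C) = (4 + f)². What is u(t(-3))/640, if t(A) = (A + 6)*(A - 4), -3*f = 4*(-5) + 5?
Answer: 81/640 ≈ 0.12656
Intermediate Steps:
f = 5 (f = -(4*(-5) + 5)/3 = -(-20 + 5)/3 = -⅓*(-15) = 5)
t(A) = (-4 + A)*(6 + A) (t(A) = (6 + A)*(-4 + A) = (-4 + A)*(6 + A))
u(C) = 81 (u(C) = (4 + 5)² = 9² = 81)
u(t(-3))/640 = 81/640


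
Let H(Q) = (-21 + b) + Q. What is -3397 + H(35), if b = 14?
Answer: -3369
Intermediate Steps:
H(Q) = -7 + Q (H(Q) = (-21 + 14) + Q = -7 + Q)
-3397 + H(35) = -3397 + (-7 + 35) = -3397 + 28 = -3369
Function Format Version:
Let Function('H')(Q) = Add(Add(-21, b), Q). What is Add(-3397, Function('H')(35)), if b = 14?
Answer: -3369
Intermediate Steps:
Function('H')(Q) = Add(-7, Q) (Function('H')(Q) = Add(Add(-21, 14), Q) = Add(-7, Q))
Add(-3397, Function('H')(35)) = Add(-3397, Add(-7, 35)) = Add(-3397, 28) = -3369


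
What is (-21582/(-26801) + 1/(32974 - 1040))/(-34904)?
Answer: -689226389/29873046829136 ≈ -2.3072e-5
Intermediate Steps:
(-21582/(-26801) + 1/(32974 - 1040))/(-34904) = (-21582*(-1/26801) + 1/31934)*(-1/34904) = (21582/26801 + 1/31934)*(-1/34904) = (689226389/855863134)*(-1/34904) = -689226389/29873046829136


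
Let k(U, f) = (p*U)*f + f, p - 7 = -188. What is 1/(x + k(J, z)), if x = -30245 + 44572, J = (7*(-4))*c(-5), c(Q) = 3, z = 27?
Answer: 1/424862 ≈ 2.3537e-6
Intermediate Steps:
p = -181 (p = 7 - 188 = -181)
J = -84 (J = (7*(-4))*3 = -28*3 = -84)
k(U, f) = f - 181*U*f (k(U, f) = (-181*U)*f + f = -181*U*f + f = f - 181*U*f)
x = 14327
1/(x + k(J, z)) = 1/(14327 + 27*(1 - 181*(-84))) = 1/(14327 + 27*(1 + 15204)) = 1/(14327 + 27*15205) = 1/(14327 + 410535) = 1/424862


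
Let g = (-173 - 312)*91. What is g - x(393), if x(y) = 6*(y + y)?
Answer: -48851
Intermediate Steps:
x(y) = 12*y (x(y) = 6*(2*y) = 12*y)
g = -44135 (g = -485*91 = -44135)
g - x(393) = -44135 - 12*393 = -44135 - 1*4716 = -44135 - 4716 = -48851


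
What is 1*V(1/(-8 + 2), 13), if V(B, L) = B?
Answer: -⅙ ≈ -0.16667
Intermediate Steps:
1*V(1/(-8 + 2), 13) = 1/(-8 + 2) = 1/(-6) = 1*(-⅙) = -⅙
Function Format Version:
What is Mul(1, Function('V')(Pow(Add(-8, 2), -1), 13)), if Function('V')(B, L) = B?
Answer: Rational(-1, 6) ≈ -0.16667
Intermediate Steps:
Mul(1, Function('V')(Pow(Add(-8, 2), -1), 13)) = Mul(1, Pow(Add(-8, 2), -1)) = Mul(1, Pow(-6, -1)) = Mul(1, Rational(-1, 6)) = Rational(-1, 6)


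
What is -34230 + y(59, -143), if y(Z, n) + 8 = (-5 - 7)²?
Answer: -34094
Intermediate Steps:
y(Z, n) = 136 (y(Z, n) = -8 + (-5 - 7)² = -8 + (-12)² = -8 + 144 = 136)
-34230 + y(59, -143) = -34230 + 136 = -34094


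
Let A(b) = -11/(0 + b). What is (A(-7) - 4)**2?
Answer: 289/49 ≈ 5.8980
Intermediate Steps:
A(b) = -11/b
(A(-7) - 4)**2 = (-11/(-7) - 4)**2 = (-11*(-1/7) - 4)**2 = (11/7 - 4)**2 = (-17/7)**2 = 289/49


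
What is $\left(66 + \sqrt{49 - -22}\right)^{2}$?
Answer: $\left(66 + \sqrt{71}\right)^{2} \approx 5539.3$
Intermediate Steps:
$\left(66 + \sqrt{49 - -22}\right)^{2} = \left(66 + \sqrt{49 + \left(-15 + 37\right)}\right)^{2} = \left(66 + \sqrt{49 + 22}\right)^{2} = \left(66 + \sqrt{71}\right)^{2}$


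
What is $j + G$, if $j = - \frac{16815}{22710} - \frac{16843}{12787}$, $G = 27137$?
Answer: $\frac{525319405437}{19359518} \approx 27135.0$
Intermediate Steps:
$j = - \frac{39834529}{19359518}$ ($j = \left(-16815\right) \frac{1}{22710} - \frac{16843}{12787} = - \frac{1121}{1514} - \frac{16843}{12787} = - \frac{39834529}{19359518} \approx -2.0576$)
$j + G = - \frac{39834529}{19359518} + 27137 = \frac{525319405437}{19359518}$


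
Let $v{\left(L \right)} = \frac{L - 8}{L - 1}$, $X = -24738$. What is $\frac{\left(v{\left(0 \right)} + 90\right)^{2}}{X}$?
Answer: $- \frac{686}{1767} \approx -0.38823$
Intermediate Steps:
$v{\left(L \right)} = \frac{-8 + L}{-1 + L}$
$\frac{\left(v{\left(0 \right)} + 90\right)^{2}}{X} = \frac{\left(\frac{-8 + 0}{-1 + 0} + 90\right)^{2}}{-24738} = \left(\frac{1}{-1} \left(-8\right) + 90\right)^{2} \left(- \frac{1}{24738}\right) = \left(\left(-1\right) \left(-8\right) + 90\right)^{2} \left(- \frac{1}{24738}\right) = \left(8 + 90\right)^{2} \left(- \frac{1}{24738}\right) = 98^{2} \left(- \frac{1}{24738}\right) = 9604 \left(- \frac{1}{24738}\right) = - \frac{686}{1767}$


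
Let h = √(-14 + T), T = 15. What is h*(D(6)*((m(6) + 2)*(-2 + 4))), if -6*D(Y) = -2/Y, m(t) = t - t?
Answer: 2/9 ≈ 0.22222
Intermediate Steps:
m(t) = 0
D(Y) = 1/(3*Y) (D(Y) = -(-1)/(3*Y) = 1/(3*Y))
h = 1 (h = √(-14 + 15) = √1 = 1)
h*(D(6)*((m(6) + 2)*(-2 + 4))) = 1*(((⅓)/6)*((0 + 2)*(-2 + 4))) = 1*(((⅓)*(⅙))*(2*2)) = 1*((1/18)*4) = 1*(2/9) = 2/9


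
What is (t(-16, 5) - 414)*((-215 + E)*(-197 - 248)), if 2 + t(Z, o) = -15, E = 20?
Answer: -37400025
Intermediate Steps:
t(Z, o) = -17 (t(Z, o) = -2 - 15 = -17)
(t(-16, 5) - 414)*((-215 + E)*(-197 - 248)) = (-17 - 414)*((-215 + 20)*(-197 - 248)) = -(-84045)*(-445) = -431*86775 = -37400025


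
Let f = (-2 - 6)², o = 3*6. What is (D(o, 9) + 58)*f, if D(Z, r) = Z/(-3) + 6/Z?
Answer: 10048/3 ≈ 3349.3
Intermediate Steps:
o = 18
D(Z, r) = 6/Z - Z/3 (D(Z, r) = Z*(-⅓) + 6/Z = -Z/3 + 6/Z = 6/Z - Z/3)
f = 64 (f = (-8)² = 64)
(D(o, 9) + 58)*f = ((6/18 - ⅓*18) + 58)*64 = ((6*(1/18) - 6) + 58)*64 = ((⅓ - 6) + 58)*64 = (-17/3 + 58)*64 = (157/3)*64 = 10048/3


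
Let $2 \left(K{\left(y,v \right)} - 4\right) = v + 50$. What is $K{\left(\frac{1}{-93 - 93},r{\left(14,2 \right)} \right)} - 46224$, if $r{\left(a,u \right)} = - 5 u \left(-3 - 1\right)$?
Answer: $-46175$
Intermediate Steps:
$r{\left(a,u \right)} = 20 u$ ($r{\left(a,u \right)} = - 5 u \left(-4\right) = - 5 \left(- 4 u\right) = 20 u$)
$K{\left(y,v \right)} = 29 + \frac{v}{2}$ ($K{\left(y,v \right)} = 4 + \frac{v + 50}{2} = 4 + \frac{50 + v}{2} = 4 + \left(25 + \frac{v}{2}\right) = 29 + \frac{v}{2}$)
$K{\left(\frac{1}{-93 - 93},r{\left(14,2 \right)} \right)} - 46224 = \left(29 + \frac{20 \cdot 2}{2}\right) - 46224 = \left(29 + \frac{1}{2} \cdot 40\right) - 46224 = \left(29 + 20\right) - 46224 = 49 - 46224 = -46175$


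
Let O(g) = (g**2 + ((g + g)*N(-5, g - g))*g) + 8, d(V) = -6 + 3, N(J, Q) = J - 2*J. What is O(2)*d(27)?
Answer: -156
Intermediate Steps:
N(J, Q) = -J
d(V) = -3
O(g) = 8 + 11*g**2 (O(g) = (g**2 + ((g + g)*(-1*(-5)))*g) + 8 = (g**2 + ((2*g)*5)*g) + 8 = (g**2 + (10*g)*g) + 8 = (g**2 + 10*g**2) + 8 = 11*g**2 + 8 = 8 + 11*g**2)
O(2)*d(27) = (8 + 11*2**2)*(-3) = (8 + 11*4)*(-3) = (8 + 44)*(-3) = 52*(-3) = -156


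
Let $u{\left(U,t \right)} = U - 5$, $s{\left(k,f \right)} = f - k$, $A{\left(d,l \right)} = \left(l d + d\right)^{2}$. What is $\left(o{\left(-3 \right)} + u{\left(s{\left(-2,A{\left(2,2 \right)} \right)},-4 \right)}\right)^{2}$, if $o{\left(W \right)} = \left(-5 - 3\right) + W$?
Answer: $484$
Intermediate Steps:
$A{\left(d,l \right)} = \left(d + d l\right)^{2}$ ($A{\left(d,l \right)} = \left(d l + d\right)^{2} = \left(d + d l\right)^{2}$)
$u{\left(U,t \right)} = -5 + U$ ($u{\left(U,t \right)} = U - 5 = -5 + U$)
$o{\left(W \right)} = -8 + W$
$\left(o{\left(-3 \right)} + u{\left(s{\left(-2,A{\left(2,2 \right)} \right)},-4 \right)}\right)^{2} = \left(\left(-8 - 3\right) - \left(3 - 2^{2} \left(1 + 2\right)^{2}\right)\right)^{2} = \left(-11 + \left(-5 + \left(4 \cdot 3^{2} + 2\right)\right)\right)^{2} = \left(-11 + \left(-5 + \left(4 \cdot 9 + 2\right)\right)\right)^{2} = \left(-11 + \left(-5 + \left(36 + 2\right)\right)\right)^{2} = \left(-11 + \left(-5 + 38\right)\right)^{2} = \left(-11 + 33\right)^{2} = 22^{2} = 484$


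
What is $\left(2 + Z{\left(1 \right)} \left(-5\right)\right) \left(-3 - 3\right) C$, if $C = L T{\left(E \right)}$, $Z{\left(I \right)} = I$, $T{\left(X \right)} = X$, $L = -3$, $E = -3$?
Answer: $162$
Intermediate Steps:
$C = 9$ ($C = \left(-3\right) \left(-3\right) = 9$)
$\left(2 + Z{\left(1 \right)} \left(-5\right)\right) \left(-3 - 3\right) C = \left(2 + 1 \left(-5\right)\right) \left(-3 - 3\right) 9 = \left(2 - 5\right) \left(-3 - 3\right) 9 = \left(-3\right) \left(-6\right) 9 = 18 \cdot 9 = 162$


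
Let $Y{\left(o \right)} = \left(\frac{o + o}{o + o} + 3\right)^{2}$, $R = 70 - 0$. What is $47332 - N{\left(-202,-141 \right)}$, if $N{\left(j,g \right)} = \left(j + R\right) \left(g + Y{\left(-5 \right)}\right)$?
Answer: $30832$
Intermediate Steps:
$R = 70$ ($R = 70 + 0 = 70$)
$Y{\left(o \right)} = 16$ ($Y{\left(o \right)} = \left(\frac{2 o}{2 o} + 3\right)^{2} = \left(2 o \frac{1}{2 o} + 3\right)^{2} = \left(1 + 3\right)^{2} = 4^{2} = 16$)
$N{\left(j,g \right)} = \left(16 + g\right) \left(70 + j\right)$ ($N{\left(j,g \right)} = \left(j + 70\right) \left(g + 16\right) = \left(70 + j\right) \left(16 + g\right) = \left(16 + g\right) \left(70 + j\right)$)
$47332 - N{\left(-202,-141 \right)} = 47332 - \left(1120 + 16 \left(-202\right) + 70 \left(-141\right) - -28482\right) = 47332 - \left(1120 - 3232 - 9870 + 28482\right) = 47332 - 16500 = 30832$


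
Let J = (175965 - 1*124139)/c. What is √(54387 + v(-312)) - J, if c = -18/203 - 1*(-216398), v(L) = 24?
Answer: -5260339/21964388 + √54411 ≈ 233.02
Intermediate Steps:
c = 43928776/203 (c = (1/203)*(-18) + 216398 = -18/203 + 216398 = 43928776/203 ≈ 2.1640e+5)
J = 5260339/21964388 (J = (175965 - 1*124139)/(43928776/203) = (175965 - 124139)*(203/43928776) = 51826*(203/43928776) = 5260339/21964388 ≈ 0.23949)
√(54387 + v(-312)) - J = √(54387 + 24) - 1*5260339/21964388 = √54411 - 5260339/21964388 = -5260339/21964388 + √54411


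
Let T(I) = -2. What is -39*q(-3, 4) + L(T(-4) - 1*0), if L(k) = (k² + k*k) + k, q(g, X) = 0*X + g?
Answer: 123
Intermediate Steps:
q(g, X) = g (q(g, X) = 0 + g = g)
L(k) = k + 2*k² (L(k) = (k² + k²) + k = 2*k² + k = k + 2*k²)
-39*q(-3, 4) + L(T(-4) - 1*0) = -39*(-3) + (-2 - 1*0)*(1 + 2*(-2 - 1*0)) = 117 + (-2 + 0)*(1 + 2*(-2 + 0)) = 117 - 2*(1 + 2*(-2)) = 117 - 2*(1 - 4) = 117 - 2*(-3) = 117 + 6 = 123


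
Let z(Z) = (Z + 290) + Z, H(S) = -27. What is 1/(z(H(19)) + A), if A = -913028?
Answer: -1/912792 ≈ -1.0955e-6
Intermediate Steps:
z(Z) = 290 + 2*Z (z(Z) = (290 + Z) + Z = 290 + 2*Z)
1/(z(H(19)) + A) = 1/((290 + 2*(-27)) - 913028) = 1/((290 - 54) - 913028) = 1/(236 - 913028) = 1/(-912792) = -1/912792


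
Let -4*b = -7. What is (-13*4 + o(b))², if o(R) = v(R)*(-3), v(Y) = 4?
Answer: 4096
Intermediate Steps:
b = 7/4 (b = -¼*(-7) = 7/4 ≈ 1.7500)
o(R) = -12 (o(R) = 4*(-3) = -12)
(-13*4 + o(b))² = (-13*4 - 12)² = (-52 - 12)² = (-64)² = 4096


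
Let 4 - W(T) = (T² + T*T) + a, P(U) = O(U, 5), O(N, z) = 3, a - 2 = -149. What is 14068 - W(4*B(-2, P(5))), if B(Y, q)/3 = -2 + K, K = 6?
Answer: 18525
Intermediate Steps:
a = -147 (a = 2 - 149 = -147)
P(U) = 3
B(Y, q) = 12 (B(Y, q) = 3*(-2 + 6) = 3*4 = 12)
W(T) = 151 - 2*T² (W(T) = 4 - ((T² + T*T) - 147) = 4 - ((T² + T²) - 147) = 4 - (2*T² - 147) = 4 - (-147 + 2*T²) = 4 + (147 - 2*T²) = 151 - 2*T²)
14068 - W(4*B(-2, P(5))) = 14068 - (151 - 2*(4*12)²) = 14068 - (151 - 2*48²) = 14068 - (151 - 2*2304) = 14068 - (151 - 4608) = 14068 - 1*(-4457) = 14068 + 4457 = 18525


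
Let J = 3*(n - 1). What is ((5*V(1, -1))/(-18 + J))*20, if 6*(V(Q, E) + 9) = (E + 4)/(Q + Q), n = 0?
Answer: 125/3 ≈ 41.667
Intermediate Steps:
V(Q, E) = -9 + (4 + E)/(12*Q) (V(Q, E) = -9 + ((E + 4)/(Q + Q))/6 = -9 + ((4 + E)/((2*Q)))/6 = -9 + ((4 + E)*(1/(2*Q)))/6 = -9 + ((4 + E)/(2*Q))/6 = -9 + (4 + E)/(12*Q))
J = -3 (J = 3*(0 - 1) = 3*(-1) = -3)
((5*V(1, -1))/(-18 + J))*20 = ((5*((1/12)*(4 - 1 - 108*1)/1))/(-18 - 3))*20 = ((5*((1/12)*1*(4 - 1 - 108)))/(-21))*20 = ((5*((1/12)*1*(-105)))*(-1/21))*20 = ((5*(-35/4))*(-1/21))*20 = -175/4*(-1/21)*20 = (25/12)*20 = 125/3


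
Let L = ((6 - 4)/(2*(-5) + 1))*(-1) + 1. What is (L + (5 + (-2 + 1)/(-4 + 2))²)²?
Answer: 1283689/1296 ≈ 990.50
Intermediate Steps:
L = 11/9 (L = (2/(-10 + 1))*(-1) + 1 = (2/(-9))*(-1) + 1 = (2*(-⅑))*(-1) + 1 = -2/9*(-1) + 1 = 2/9 + 1 = 11/9 ≈ 1.2222)
(L + (5 + (-2 + 1)/(-4 + 2))²)² = (11/9 + (5 + (-2 + 1)/(-4 + 2))²)² = (11/9 + (5 - 1/(-2))²)² = (11/9 + (5 - 1*(-½))²)² = (11/9 + (5 + ½)²)² = (11/9 + (11/2)²)² = (11/9 + 121/4)² = (1133/36)² = 1283689/1296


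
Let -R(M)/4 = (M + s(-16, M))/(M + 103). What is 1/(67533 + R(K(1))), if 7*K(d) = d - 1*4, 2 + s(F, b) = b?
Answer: 359/24244387 ≈ 1.4808e-5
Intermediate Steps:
s(F, b) = -2 + b
K(d) = -4/7 + d/7 (K(d) = (d - 1*4)/7 = (d - 4)/7 = (-4 + d)/7 = -4/7 + d/7)
R(M) = -4*(-2 + 2*M)/(103 + M) (R(M) = -4*(M + (-2 + M))/(M + 103) = -4*(-2 + 2*M)/(103 + M))
1/(67533 + R(K(1))) = 1/(67533 + 8*(1 - (-4/7 + (1/7)*1))/(103 + (-4/7 + (1/7)*1))) = 1/(67533 + 8*(1 - (-4/7 + 1/7))/(103 + (-4/7 + 1/7))) = 1/(67533 + 8*(1 - 1*(-3/7))/(103 - 3/7)) = 1/(67533 + 8*(1 + 3/7)/(718/7)) = 1/(67533 + 8*(7/718)*(10/7)) = 1/(67533 + 40/359) = 1/(24244387/359) = 359/24244387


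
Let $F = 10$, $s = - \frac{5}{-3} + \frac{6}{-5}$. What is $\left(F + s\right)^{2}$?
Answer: $\frac{24649}{225} \approx 109.55$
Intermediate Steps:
$s = \frac{7}{15}$ ($s = \left(-5\right) \left(- \frac{1}{3}\right) + 6 \left(- \frac{1}{5}\right) = \frac{5}{3} - \frac{6}{5} = \frac{7}{15} \approx 0.46667$)
$\left(F + s\right)^{2} = \left(10 + \frac{7}{15}\right)^{2} = \left(\frac{157}{15}\right)^{2} = \frac{24649}{225}$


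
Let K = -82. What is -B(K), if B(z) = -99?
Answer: 99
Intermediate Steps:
-B(K) = -1*(-99) = 99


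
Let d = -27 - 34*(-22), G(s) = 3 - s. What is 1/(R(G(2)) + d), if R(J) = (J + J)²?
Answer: 1/725 ≈ 0.0013793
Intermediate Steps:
R(J) = 4*J² (R(J) = (2*J)² = 4*J²)
d = 721 (d = -27 + 748 = 721)
1/(R(G(2)) + d) = 1/(4*(3 - 1*2)² + 721) = 1/(4*(3 - 2)² + 721) = 1/(4*1² + 721) = 1/(4*1 + 721) = 1/(4 + 721) = 1/725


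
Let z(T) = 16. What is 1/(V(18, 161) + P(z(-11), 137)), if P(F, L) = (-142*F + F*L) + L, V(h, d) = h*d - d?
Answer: 1/2794 ≈ 0.00035791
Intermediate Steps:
V(h, d) = -d + d*h (V(h, d) = d*h - d = -d + d*h)
P(F, L) = L - 142*F + F*L
1/(V(18, 161) + P(z(-11), 137)) = 1/(161*(-1 + 18) + (137 - 142*16 + 16*137)) = 1/(161*17 + (137 - 2272 + 2192)) = 1/(2737 + 57) = 1/2794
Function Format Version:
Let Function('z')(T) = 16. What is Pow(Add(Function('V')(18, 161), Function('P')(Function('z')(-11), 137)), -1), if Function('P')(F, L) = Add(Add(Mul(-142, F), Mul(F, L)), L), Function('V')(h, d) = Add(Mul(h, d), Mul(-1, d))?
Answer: Rational(1, 2794) ≈ 0.00035791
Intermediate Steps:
Function('V')(h, d) = Add(Mul(-1, d), Mul(d, h)) (Function('V')(h, d) = Add(Mul(d, h), Mul(-1, d)) = Add(Mul(-1, d), Mul(d, h)))
Function('P')(F, L) = Add(L, Mul(-142, F), Mul(F, L))
Pow(Add(Function('V')(18, 161), Function('P')(Function('z')(-11), 137)), -1) = Pow(Add(Mul(161, Add(-1, 18)), Add(137, Mul(-142, 16), Mul(16, 137))), -1) = Pow(Add(Mul(161, 17), Add(137, -2272, 2192)), -1) = Pow(Add(2737, 57), -1) = Pow(2794, -1) = Rational(1, 2794)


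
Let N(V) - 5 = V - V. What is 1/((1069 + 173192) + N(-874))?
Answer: 1/174266 ≈ 5.7384e-6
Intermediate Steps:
N(V) = 5 (N(V) = 5 + (V - V) = 5 + 0 = 5)
1/((1069 + 173192) + N(-874)) = 1/((1069 + 173192) + 5) = 1/(174261 + 5) = 1/174266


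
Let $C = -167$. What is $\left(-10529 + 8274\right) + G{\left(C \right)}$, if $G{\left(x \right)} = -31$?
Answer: $-2286$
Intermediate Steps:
$\left(-10529 + 8274\right) + G{\left(C \right)} = \left(-10529 + 8274\right) - 31 = -2255 - 31 = -2286$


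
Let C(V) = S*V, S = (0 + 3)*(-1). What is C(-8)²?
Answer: 576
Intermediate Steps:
S = -3 (S = 3*(-1) = -3)
C(V) = -3*V
C(-8)² = (-3*(-8))² = 24² = 576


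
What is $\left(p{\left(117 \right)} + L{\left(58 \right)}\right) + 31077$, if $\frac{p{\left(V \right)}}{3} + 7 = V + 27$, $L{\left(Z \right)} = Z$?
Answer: $31546$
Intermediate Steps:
$p{\left(V \right)} = 60 + 3 V$ ($p{\left(V \right)} = -21 + 3 \left(V + 27\right) = -21 + 3 \left(27 + V\right) = -21 + \left(81 + 3 V\right) = 60 + 3 V$)
$\left(p{\left(117 \right)} + L{\left(58 \right)}\right) + 31077 = \left(\left(60 + 3 \cdot 117\right) + 58\right) + 31077 = \left(\left(60 + 351\right) + 58\right) + 31077 = \left(411 + 58\right) + 31077 = 469 + 31077 = 31546$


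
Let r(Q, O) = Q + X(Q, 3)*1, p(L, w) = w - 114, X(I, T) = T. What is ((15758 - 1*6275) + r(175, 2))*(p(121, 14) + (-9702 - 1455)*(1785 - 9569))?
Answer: 839019090068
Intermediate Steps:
p(L, w) = -114 + w
r(Q, O) = 3 + Q (r(Q, O) = Q + 3*1 = Q + 3 = 3 + Q)
((15758 - 1*6275) + r(175, 2))*(p(121, 14) + (-9702 - 1455)*(1785 - 9569)) = ((15758 - 1*6275) + (3 + 175))*((-114 + 14) + (-9702 - 1455)*(1785 - 9569)) = ((15758 - 6275) + 178)*(-100 - 11157*(-7784)) = (9483 + 178)*(-100 + 86846088) = 9661*86845988 = 839019090068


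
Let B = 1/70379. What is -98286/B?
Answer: -6917270394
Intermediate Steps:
B = 1/70379 ≈ 1.4209e-5
-98286/B = -98286/1/70379 = -98286*70379 = -6917270394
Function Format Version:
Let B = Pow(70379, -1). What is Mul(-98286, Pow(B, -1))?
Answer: -6917270394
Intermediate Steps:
B = Rational(1, 70379) ≈ 1.4209e-5
Mul(-98286, Pow(B, -1)) = Mul(-98286, Pow(Rational(1, 70379), -1)) = Mul(-98286, 70379) = -6917270394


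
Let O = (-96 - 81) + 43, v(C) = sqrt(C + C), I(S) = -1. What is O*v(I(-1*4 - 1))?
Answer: -134*I*sqrt(2) ≈ -189.5*I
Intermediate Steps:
v(C) = sqrt(2)*sqrt(C) (v(C) = sqrt(2*C) = sqrt(2)*sqrt(C))
O = -134 (O = -177 + 43 = -134)
O*v(I(-1*4 - 1)) = -134*sqrt(2)*sqrt(-1) = -134*sqrt(2)*I = -134*I*sqrt(2)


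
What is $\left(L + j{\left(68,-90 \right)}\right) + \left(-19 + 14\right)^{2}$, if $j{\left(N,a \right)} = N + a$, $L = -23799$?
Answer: $-23796$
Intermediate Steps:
$\left(L + j{\left(68,-90 \right)}\right) + \left(-19 + 14\right)^{2} = \left(-23799 + \left(68 - 90\right)\right) + \left(-19 + 14\right)^{2} = \left(-23799 - 22\right) + \left(-5\right)^{2} = -23821 + 25 = -23796$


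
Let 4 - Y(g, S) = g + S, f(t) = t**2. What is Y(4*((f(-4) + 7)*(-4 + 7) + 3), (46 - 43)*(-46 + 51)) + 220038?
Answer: 219739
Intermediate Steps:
Y(g, S) = 4 - S - g (Y(g, S) = 4 - (g + S) = 4 - (S + g) = 4 + (-S - g) = 4 - S - g)
Y(4*((f(-4) + 7)*(-4 + 7) + 3), (46 - 43)*(-46 + 51)) + 220038 = (4 - (46 - 43)*(-46 + 51) - 4*(((-4)**2 + 7)*(-4 + 7) + 3)) + 220038 = (4 - 3*5 - 4*((16 + 7)*3 + 3)) + 220038 = (4 - 1*15 - 4*(23*3 + 3)) + 220038 = (4 - 15 - 4*(69 + 3)) + 220038 = (4 - 15 - 4*72) + 220038 = (4 - 15 - 1*288) + 220038 = (4 - 15 - 288) + 220038 = -299 + 220038 = 219739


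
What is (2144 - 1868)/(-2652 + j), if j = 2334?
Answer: -46/53 ≈ -0.86792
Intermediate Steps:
(2144 - 1868)/(-2652 + j) = (2144 - 1868)/(-2652 + 2334) = 276/(-318) = 276*(-1/318) = -46/53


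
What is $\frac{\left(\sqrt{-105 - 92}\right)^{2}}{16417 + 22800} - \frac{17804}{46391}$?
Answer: $- \frac{707358495}{1819315847} \approx -0.3888$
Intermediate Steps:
$\frac{\left(\sqrt{-105 - 92}\right)^{2}}{16417 + 22800} - \frac{17804}{46391} = \frac{\left(\sqrt{-197}\right)^{2}}{39217} - \frac{17804}{46391} = \left(i \sqrt{197}\right)^{2} \cdot \frac{1}{39217} - \frac{17804}{46391} = \left(-197\right) \frac{1}{39217} - \frac{17804}{46391} = - \frac{197}{39217} - \frac{17804}{46391} = - \frac{707358495}{1819315847}$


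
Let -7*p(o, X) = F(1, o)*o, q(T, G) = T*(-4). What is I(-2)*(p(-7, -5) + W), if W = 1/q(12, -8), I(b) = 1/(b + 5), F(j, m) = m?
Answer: -337/144 ≈ -2.3403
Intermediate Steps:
q(T, G) = -4*T
I(b) = 1/(5 + b)
W = -1/48 (W = 1/(-4*12) = 1/(-48) = -1/48 ≈ -0.020833)
p(o, X) = -o**2/7 (p(o, X) = -o*o/7 = -o**2/7)
I(-2)*(p(-7, -5) + W) = (-1/7*(-7)**2 - 1/48)/(5 - 2) = (-1/7*49 - 1/48)/3 = (-7 - 1/48)/3 = (1/3)*(-337/48) = -337/144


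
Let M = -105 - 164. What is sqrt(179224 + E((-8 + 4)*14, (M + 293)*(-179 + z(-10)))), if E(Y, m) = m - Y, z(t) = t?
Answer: 6*sqrt(4854) ≈ 418.02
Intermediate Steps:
M = -269
sqrt(179224 + E((-8 + 4)*14, (M + 293)*(-179 + z(-10)))) = sqrt(179224 + ((-269 + 293)*(-179 - 10) - (-8 + 4)*14)) = sqrt(179224 + (24*(-189) - (-4)*14)) = sqrt(179224 + (-4536 - 1*(-56))) = sqrt(179224 + (-4536 + 56)) = sqrt(179224 - 4480) = sqrt(174744) = 6*sqrt(4854)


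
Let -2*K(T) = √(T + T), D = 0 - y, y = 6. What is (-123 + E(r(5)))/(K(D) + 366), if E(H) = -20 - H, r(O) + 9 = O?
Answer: -16958/44653 - 139*I*√3/133959 ≈ -0.37977 - 0.0017972*I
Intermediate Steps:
r(O) = -9 + O
D = -6 (D = 0 - 1*6 = 0 - 6 = -6)
K(T) = -√2*√T/2 (K(T) = -√(T + T)/2 = -√2*√T/2)
(-123 + E(r(5)))/(K(D) + 366) = (-123 + (-20 - (-9 + 5)))/(-√2*√(-6)/2 + 366) = (-123 + (-20 - 1*(-4)))/(-√2*I*√6/2 + 366) = (-123 + (-20 + 4))/(-I*√3 + 366) = (-123 - 16)/(366 - I*√3) = -139/(366 - I*√3)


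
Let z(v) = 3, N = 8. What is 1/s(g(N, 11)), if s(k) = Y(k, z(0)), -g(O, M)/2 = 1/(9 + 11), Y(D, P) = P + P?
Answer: 1/6 ≈ 0.16667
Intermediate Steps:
Y(D, P) = 2*P
g(O, M) = -1/10 (g(O, M) = -2/(9 + 11) = -2/20 = -2*1/20 = -1/10)
s(k) = 6 (s(k) = 2*3 = 6)
1/s(g(N, 11)) = 1/6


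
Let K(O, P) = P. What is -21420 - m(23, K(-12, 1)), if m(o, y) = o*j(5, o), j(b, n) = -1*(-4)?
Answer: -21512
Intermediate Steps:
j(b, n) = 4
m(o, y) = 4*o (m(o, y) = o*4 = 4*o)
-21420 - m(23, K(-12, 1)) = -21420 - 4*23 = -21420 - 1*92 = -21420 - 92 = -21512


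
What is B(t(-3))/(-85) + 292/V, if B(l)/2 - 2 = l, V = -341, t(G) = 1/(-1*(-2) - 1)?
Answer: -26866/28985 ≈ -0.92689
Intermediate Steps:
t(G) = 1 (t(G) = 1/(2 - 1) = 1/1 = 1)
B(l) = 4 + 2*l
B(t(-3))/(-85) + 292/V = (4 + 2*1)/(-85) + 292/(-341) = (4 + 2)*(-1/85) + 292*(-1/341) = 6*(-1/85) - 292/341 = -6/85 - 292/341 = -26866/28985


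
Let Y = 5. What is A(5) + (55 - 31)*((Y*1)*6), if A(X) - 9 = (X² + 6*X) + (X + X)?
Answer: 794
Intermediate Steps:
A(X) = 9 + X² + 8*X (A(X) = 9 + ((X² + 6*X) + (X + X)) = 9 + ((X² + 6*X) + 2*X) = 9 + (X² + 8*X) = 9 + X² + 8*X)
A(5) + (55 - 31)*((Y*1)*6) = (9 + 5² + 8*5) + (55 - 31)*((5*1)*6) = (9 + 25 + 40) + 24*(5*6) = 74 + 24*30 = 74 + 720 = 794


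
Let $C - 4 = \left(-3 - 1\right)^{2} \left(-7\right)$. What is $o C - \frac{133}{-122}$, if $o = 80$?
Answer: $- \frac{1053947}{122} \approx -8638.9$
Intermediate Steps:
$C = -108$ ($C = 4 + \left(-3 - 1\right)^{2} \left(-7\right) = 4 + \left(-4\right)^{2} \left(-7\right) = 4 + 16 \left(-7\right) = 4 - 112 = -108$)
$o C - \frac{133}{-122} = 80 \left(-108\right) - \frac{133}{-122} = -8640 - - \frac{133}{122} = -8640 + \frac{133}{122} = - \frac{1053947}{122}$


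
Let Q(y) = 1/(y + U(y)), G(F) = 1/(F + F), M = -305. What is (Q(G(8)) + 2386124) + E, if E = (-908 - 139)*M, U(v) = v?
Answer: 2705467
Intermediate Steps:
G(F) = 1/(2*F)
Q(y) = 1/(2*y) (Q(y) = 1/(y + y) = 1/(2*y))
E = 319335 (E = (-908 - 139)*(-305) = -1047*(-305) = 319335)
(Q(G(8)) + 2386124) + E = (1/(2*(((1/2)/8))) + 2386124) + 319335 = (1/(2*(((1/2)*(1/8)))) + 2386124) + 319335 = (1/(2*(1/16)) + 2386124) + 319335 = ((1/2)*16 + 2386124) + 319335 = (8 + 2386124) + 319335 = 2386132 + 319335 = 2705467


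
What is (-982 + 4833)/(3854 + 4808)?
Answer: 3851/8662 ≈ 0.44459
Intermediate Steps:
(-982 + 4833)/(3854 + 4808) = 3851/8662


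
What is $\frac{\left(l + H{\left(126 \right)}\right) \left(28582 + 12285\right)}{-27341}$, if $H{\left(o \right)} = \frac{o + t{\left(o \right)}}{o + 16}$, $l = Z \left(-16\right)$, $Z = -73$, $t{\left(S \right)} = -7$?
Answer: $- \frac{6782900325}{3882422} \approx -1747.1$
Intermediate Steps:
$l = 1168$ ($l = \left(-73\right) \left(-16\right) = 1168$)
$H{\left(o \right)} = \frac{-7 + o}{16 + o}$ ($H{\left(o \right)} = \frac{o - 7}{o + 16} = \frac{-7 + o}{16 + o}$)
$\frac{\left(l + H{\left(126 \right)}\right) \left(28582 + 12285\right)}{-27341} = \frac{\left(1168 + \frac{-7 + 126}{16 + 126}\right) \left(28582 + 12285\right)}{-27341} = \left(1168 + \frac{1}{142} \cdot 119\right) 40867 \left(- \frac{1}{27341}\right) = \left(1168 + \frac{119}{142}\right) 40867 \left(- \frac{1}{27341}\right) = \frac{165975}{142} \cdot 40867 \left(- \frac{1}{27341}\right) = \frac{6782900325}{142} \left(- \frac{1}{27341}\right) = - \frac{6782900325}{3882422}$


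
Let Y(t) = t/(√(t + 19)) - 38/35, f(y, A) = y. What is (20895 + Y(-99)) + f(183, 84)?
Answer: 737692/35 + 99*I*√5/20 ≈ 21077.0 + 11.069*I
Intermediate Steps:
Y(t) = -38/35 + t/√(19 + t) (Y(t) = t/(√(19 + t)) - 38*1/35 = t/√(19 + t) - 38/35 = -38/35 + t/√(19 + t))
(20895 + Y(-99)) + f(183, 84) = (20895 + (-38/35 - 99/√(19 - 99))) + 183 = (20895 + (-38/35 - (-99)*I*√5/20)) + 183 = (20895 + (-38/35 + 99*I*√5/20)) + 183 = (731287/35 + 99*I*√5/20) + 183 = 737692/35 + 99*I*√5/20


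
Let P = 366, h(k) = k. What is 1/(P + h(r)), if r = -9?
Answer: 1/357 ≈ 0.0028011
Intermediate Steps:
1/(P + h(r)) = 1/(366 - 9) = 1/357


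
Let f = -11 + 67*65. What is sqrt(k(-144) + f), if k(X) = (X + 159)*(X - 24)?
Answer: 4*sqrt(114) ≈ 42.708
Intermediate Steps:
k(X) = (-24 + X)*(159 + X) (k(X) = (159 + X)*(-24 + X) = (-24 + X)*(159 + X))
f = 4344 (f = -11 + 4355 = 4344)
sqrt(k(-144) + f) = sqrt((-3816 + (-144)**2 + 135*(-144)) + 4344) = sqrt((-3816 + 20736 - 19440) + 4344) = sqrt(-2520 + 4344) = sqrt(1824) = 4*sqrt(114)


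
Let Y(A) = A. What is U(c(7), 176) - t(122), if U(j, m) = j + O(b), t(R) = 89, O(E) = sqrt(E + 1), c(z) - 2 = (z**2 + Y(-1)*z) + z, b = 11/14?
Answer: -38 + 5*sqrt(14)/14 ≈ -36.664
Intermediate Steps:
b = 11/14 (b = 11*(1/14) = 11/14 ≈ 0.78571)
c(z) = 2 + z**2 (c(z) = 2 + ((z**2 - z) + z) = 2 + z**2)
O(E) = sqrt(1 + E)
U(j, m) = j + 5*sqrt(14)/14 (U(j, m) = j + sqrt(1 + 11/14) = j + sqrt(25/14) = j + 5*sqrt(14)/14)
U(c(7), 176) - t(122) = ((2 + 7**2) + 5*sqrt(14)/14) - 1*89 = ((2 + 49) + 5*sqrt(14)/14) - 89 = (51 + 5*sqrt(14)/14) - 89 = -38 + 5*sqrt(14)/14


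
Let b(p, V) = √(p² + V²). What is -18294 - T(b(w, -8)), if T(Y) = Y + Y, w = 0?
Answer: -18310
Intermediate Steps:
b(p, V) = √(V² + p²)
T(Y) = 2*Y
-18294 - T(b(w, -8)) = -18294 - 2*√((-8)² + 0²) = -18294 - 2*√(64 + 0) = -18294 - 2*√64 = -18294 - 2*8 = -18294 - 1*16 = -18294 - 16 = -18310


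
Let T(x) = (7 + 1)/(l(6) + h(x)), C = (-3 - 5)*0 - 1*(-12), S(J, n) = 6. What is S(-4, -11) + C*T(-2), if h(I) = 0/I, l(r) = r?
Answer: 22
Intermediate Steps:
h(I) = 0
C = 12 (C = -8*0 + 12 = 0 + 12 = 12)
T(x) = 4/3 (T(x) = (7 + 1)/(6 + 0) = 8/6 = 8*(⅙) = 4/3)
S(-4, -11) + C*T(-2) = 6 + 12*(4/3) = 6 + 16 = 22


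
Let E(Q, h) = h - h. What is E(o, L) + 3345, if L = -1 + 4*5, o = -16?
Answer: 3345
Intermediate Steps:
L = 19 (L = -1 + 20 = 19)
E(Q, h) = 0
E(o, L) + 3345 = 0 + 3345 = 3345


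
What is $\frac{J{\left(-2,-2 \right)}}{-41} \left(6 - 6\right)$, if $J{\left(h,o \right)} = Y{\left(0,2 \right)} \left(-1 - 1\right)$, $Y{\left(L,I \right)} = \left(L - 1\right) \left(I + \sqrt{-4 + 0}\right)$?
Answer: $0$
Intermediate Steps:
$Y{\left(L,I \right)} = \left(-1 + L\right) \left(I + 2 i\right)$ ($Y{\left(L,I \right)} = \left(-1 + L\right) \left(I + \sqrt{-4}\right) = \left(-1 + L\right) \left(I + 2 i\right)$)
$J{\left(h,o \right)} = 4 + 4 i$ ($J{\left(h,o \right)} = \left(\left(-1\right) 2 - 2 i + 2 \cdot 0 + 2 i 0\right) \left(-1 - 1\right) = \left(-2 - 2 i + 0 + 0\right) \left(-2\right) = \left(-2 - 2 i\right) \left(-2\right) = 4 + 4 i$)
$\frac{J{\left(-2,-2 \right)}}{-41} \left(6 - 6\right) = \frac{4 + 4 i}{-41} \left(6 - 6\right) = - \frac{4 + 4 i}{41} \left(6 - 6\right) = \left(- \frac{4}{41} - \frac{4 i}{41}\right) 0 = 0$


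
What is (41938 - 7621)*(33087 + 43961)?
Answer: 2644056216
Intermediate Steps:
(41938 - 7621)*(33087 + 43961) = 34317*77048 = 2644056216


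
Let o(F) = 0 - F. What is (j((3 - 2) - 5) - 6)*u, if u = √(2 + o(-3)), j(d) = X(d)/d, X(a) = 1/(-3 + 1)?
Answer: -47*√5/8 ≈ -13.137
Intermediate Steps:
X(a) = -½ (X(a) = 1/(-2) = -½)
o(F) = -F
j(d) = -1/(2*d)
u = √5 (u = √(2 - 1*(-3)) = √(2 + 3) = √5 ≈ 2.2361)
(j((3 - 2) - 5) - 6)*u = (-1/(2*((3 - 2) - 5)) - 6)*√5 = (-1/(2*(1 - 5)) - 6)*√5 = (-½/(-4) - 6)*√5 = (-½*(-¼) - 6)*√5 = (⅛ - 6)*√5 = -47*√5/8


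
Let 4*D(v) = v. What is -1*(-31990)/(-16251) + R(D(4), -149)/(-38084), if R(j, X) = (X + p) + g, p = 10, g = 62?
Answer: -1217055833/618903084 ≈ -1.9665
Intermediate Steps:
D(v) = v/4
R(j, X) = 72 + X (R(j, X) = (X + 10) + 62 = (10 + X) + 62 = 72 + X)
-1*(-31990)/(-16251) + R(D(4), -149)/(-38084) = -1*(-31990)/(-16251) + (72 - 149)/(-38084) = 31990*(-1/16251) - 77*(-1/38084) = -31990/16251 + 77/38084 = -1217055833/618903084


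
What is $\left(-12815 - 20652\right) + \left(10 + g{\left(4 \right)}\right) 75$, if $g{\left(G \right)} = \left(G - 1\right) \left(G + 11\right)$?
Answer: $-29342$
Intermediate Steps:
$g{\left(G \right)} = \left(-1 + G\right) \left(11 + G\right)$
$\left(-12815 - 20652\right) + \left(10 + g{\left(4 \right)}\right) 75 = \left(-12815 - 20652\right) + \left(10 + \left(-11 + 4^{2} + 10 \cdot 4\right)\right) 75 = -33467 + \left(10 + \left(-11 + 16 + 40\right)\right) 75 = -33467 + \left(10 + 45\right) 75 = -33467 + 55 \cdot 75 = -33467 + 4125 = -29342$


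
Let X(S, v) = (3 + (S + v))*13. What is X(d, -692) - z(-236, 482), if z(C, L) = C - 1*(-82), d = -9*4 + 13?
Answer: -9102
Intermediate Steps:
d = -23 (d = -36 + 13 = -23)
X(S, v) = 39 + 13*S + 13*v (X(S, v) = (3 + S + v)*13 = 39 + 13*S + 13*v)
z(C, L) = 82 + C (z(C, L) = C + 82 = 82 + C)
X(d, -692) - z(-236, 482) = (39 + 13*(-23) + 13*(-692)) - (82 - 236) = (39 - 299 - 8996) - 1*(-154) = -9256 + 154 = -9102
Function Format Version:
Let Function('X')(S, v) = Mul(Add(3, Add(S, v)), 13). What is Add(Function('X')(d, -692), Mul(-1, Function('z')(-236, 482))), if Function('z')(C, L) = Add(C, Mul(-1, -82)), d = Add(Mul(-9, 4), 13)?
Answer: -9102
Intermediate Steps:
d = -23 (d = Add(-36, 13) = -23)
Function('X')(S, v) = Add(39, Mul(13, S), Mul(13, v)) (Function('X')(S, v) = Mul(Add(3, S, v), 13) = Add(39, Mul(13, S), Mul(13, v)))
Function('z')(C, L) = Add(82, C) (Function('z')(C, L) = Add(C, 82) = Add(82, C))
Add(Function('X')(d, -692), Mul(-1, Function('z')(-236, 482))) = Add(Add(39, Mul(13, -23), Mul(13, -692)), Mul(-1, Add(82, -236))) = Add(Add(39, -299, -8996), Mul(-1, -154)) = Add(-9256, 154) = -9102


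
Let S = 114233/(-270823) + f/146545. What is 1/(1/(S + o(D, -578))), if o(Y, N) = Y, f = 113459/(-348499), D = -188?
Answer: -53185489207779708/282268233973285 ≈ -188.42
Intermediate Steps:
f = -113459/348499 (f = 113459*(-1/348499) = -113459/348499 ≈ -0.32556)
S = -119061220802128/282268233973285 (S = 114233/(-270823) - 113459/348499/146545 = 114233*(-1/270823) - 113459/348499*1/146545 = -16319/38689 - 113459/51070785955 = -119061220802128/282268233973285 ≈ -0.42180)
1/(1/(S + o(D, -578))) = 1/(1/(-119061220802128/282268233973285 - 188)) = 1/(1/(-53185489207779708/282268233973285)) = 1/(-282268233973285/53185489207779708) = -53185489207779708/282268233973285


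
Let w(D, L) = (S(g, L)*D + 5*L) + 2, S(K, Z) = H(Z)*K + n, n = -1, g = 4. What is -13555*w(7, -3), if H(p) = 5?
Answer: -1626600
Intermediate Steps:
S(K, Z) = -1 + 5*K (S(K, Z) = 5*K - 1 = -1 + 5*K)
w(D, L) = 2 + 5*L + 19*D (w(D, L) = ((-1 + 5*4)*D + 5*L) + 2 = ((-1 + 20)*D + 5*L) + 2 = (19*D + 5*L) + 2 = (5*L + 19*D) + 2 = 2 + 5*L + 19*D)
-13555*w(7, -3) = -13555*(2 + 5*(-3) + 19*7) = -13555*(2 - 15 + 133) = -13555*120 = -1626600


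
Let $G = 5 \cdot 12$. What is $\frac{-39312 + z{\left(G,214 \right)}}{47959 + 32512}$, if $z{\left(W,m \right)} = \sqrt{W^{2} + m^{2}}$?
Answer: $- \frac{39312}{80471} + \frac{2 \sqrt{12349}}{80471} \approx -0.48576$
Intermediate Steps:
$G = 60$
$\frac{-39312 + z{\left(G,214 \right)}}{47959 + 32512} = \frac{-39312 + \sqrt{60^{2} + 214^{2}}}{47959 + 32512} = \frac{-39312 + \sqrt{3600 + 45796}}{80471} = \left(-39312 + \sqrt{49396}\right) \frac{1}{80471} = \left(-39312 + 2 \sqrt{12349}\right) \frac{1}{80471} = - \frac{39312}{80471} + \frac{2 \sqrt{12349}}{80471}$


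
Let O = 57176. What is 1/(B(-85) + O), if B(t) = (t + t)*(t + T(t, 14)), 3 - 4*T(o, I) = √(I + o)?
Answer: 142997/10224327492 - 85*I*√71/10224327492 ≈ 1.3986e-5 - 7.0051e-8*I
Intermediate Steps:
T(o, I) = ¾ - √(I + o)/4
B(t) = 2*t*(¾ + t - √(14 + t)/4) (B(t) = (t + t)*(t + (¾ - √(14 + t)/4)) = (2*t)*(¾ + t - √(14 + t)/4) = 2*t*(¾ + t - √(14 + t)/4))
1/(B(-85) + O) = 1/((½)*(-85)*(3 - √(14 - 85) + 4*(-85)) + 57176) = 1/((½)*(-85)*(3 - √(-71) - 340) + 57176) = 1/((½)*(-85)*(3 - I*√71 - 340) + 57176) = 1/((½)*(-85)*(-337 - I*√71) + 57176) = 1/((28645/2 + 85*I*√71/2) + 57176) = 1/(142997/2 + 85*I*√71/2)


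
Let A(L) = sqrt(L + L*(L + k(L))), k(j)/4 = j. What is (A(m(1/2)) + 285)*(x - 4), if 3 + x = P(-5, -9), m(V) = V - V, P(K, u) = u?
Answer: -4560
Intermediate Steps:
k(j) = 4*j
m(V) = 0
x = -12 (x = -3 - 9 = -12)
A(L) = sqrt(L + 5*L**2) (A(L) = sqrt(L + L*(L + 4*L)) = sqrt(L + L*(5*L)) = sqrt(L + 5*L**2))
(A(m(1/2)) + 285)*(x - 4) = (sqrt(0*(1 + 5*0)) + 285)*(-12 - 4) = (sqrt(0*(1 + 0)) + 285)*(-16) = (sqrt(0*1) + 285)*(-16) = (sqrt(0) + 285)*(-16) = (0 + 285)*(-16) = 285*(-16) = -4560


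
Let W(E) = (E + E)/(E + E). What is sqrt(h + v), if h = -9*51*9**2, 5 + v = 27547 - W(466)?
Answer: I*sqrt(9638) ≈ 98.173*I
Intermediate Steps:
W(E) = 1 (W(E) = (2*E)/((2*E)) = (2*E)*(1/(2*E)) = 1)
v = 27541 (v = -5 + (27547 - 1*1) = -5 + (27547 - 1) = -5 + 27546 = 27541)
h = -37179 (h = -459*81 = -37179)
sqrt(h + v) = sqrt(-37179 + 27541) = sqrt(-9638) = I*sqrt(9638)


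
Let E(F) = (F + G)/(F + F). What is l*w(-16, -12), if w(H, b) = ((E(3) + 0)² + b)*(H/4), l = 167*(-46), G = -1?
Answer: -3287896/9 ≈ -3.6532e+5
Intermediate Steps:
E(F) = (-1 + F)/(2*F) (E(F) = (F - 1)/(F + F) = (-1 + F)/((2*F)) = (-1 + F)*(1/(2*F)) = (-1 + F)/(2*F))
l = -7682
w(H, b) = H*(⅑ + b)/4 (w(H, b) = (((½)*(-1 + 3)/3 + 0)² + b)*(H/4) = (((½)*(⅓)*2 + 0)² + b)*(H*(¼)) = ((⅓ + 0)² + b)*(H/4) = ((⅓)² + b)*(H/4) = (⅑ + b)*(H/4) = H*(⅑ + b)/4)
l*w(-16, -12) = -3841*(-16)*(1 + 9*(-12))/18 = -3841*(-16)*(1 - 108)/18 = -3841*(-16)*(-107)/18 = -7682*428/9 = -3287896/9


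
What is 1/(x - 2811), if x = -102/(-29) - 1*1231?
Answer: -29/117116 ≈ -0.00024762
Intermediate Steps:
x = -35597/29 (x = -1/29*(-102) - 1231 = 102/29 - 1231 = -35597/29 ≈ -1227.5)
1/(x - 2811) = 1/(-35597/29 - 2811) = 1/(-117116/29) = -29/117116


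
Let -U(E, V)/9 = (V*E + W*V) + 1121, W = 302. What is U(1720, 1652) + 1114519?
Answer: -28958666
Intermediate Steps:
U(E, V) = -10089 - 2718*V - 9*E*V (U(E, V) = -9*((V*E + 302*V) + 1121) = -9*((E*V + 302*V) + 1121) = -9*((302*V + E*V) + 1121) = -9*(1121 + 302*V + E*V) = -10089 - 2718*V - 9*E*V)
U(1720, 1652) + 1114519 = (-10089 - 2718*1652 - 9*1720*1652) + 1114519 = (-10089 - 4490136 - 25572960) + 1114519 = -30073185 + 1114519 = -28958666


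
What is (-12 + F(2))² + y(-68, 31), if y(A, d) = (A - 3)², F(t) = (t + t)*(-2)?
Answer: 5441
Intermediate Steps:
F(t) = -4*t (F(t) = (2*t)*(-2) = -4*t)
y(A, d) = (-3 + A)²
(-12 + F(2))² + y(-68, 31) = (-12 - 4*2)² + (-3 - 68)² = (-12 - 8)² + (-71)² = (-20)² + 5041 = 400 + 5041 = 5441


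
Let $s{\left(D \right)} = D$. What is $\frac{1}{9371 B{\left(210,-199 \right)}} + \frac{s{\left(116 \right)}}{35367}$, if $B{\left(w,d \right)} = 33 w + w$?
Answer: $\frac{862385823}{262929831220} \approx 0.0032799$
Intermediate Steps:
$B{\left(w,d \right)} = 34 w$
$\frac{1}{9371 B{\left(210,-199 \right)}} + \frac{s{\left(116 \right)}}{35367} = \frac{1}{9371 \cdot 34 \cdot 210} + \frac{116}{35367} = \frac{1}{9371 \cdot 7140} + 116 \cdot \frac{1}{35367} = \frac{1}{9371} \cdot \frac{1}{7140} + \frac{116}{35367} = \frac{1}{66908940} + \frac{116}{35367} = \frac{862385823}{262929831220}$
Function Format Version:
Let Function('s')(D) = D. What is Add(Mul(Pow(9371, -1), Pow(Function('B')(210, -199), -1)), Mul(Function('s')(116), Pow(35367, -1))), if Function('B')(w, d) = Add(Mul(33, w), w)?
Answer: Rational(862385823, 262929831220) ≈ 0.0032799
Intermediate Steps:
Function('B')(w, d) = Mul(34, w)
Add(Mul(Pow(9371, -1), Pow(Function('B')(210, -199), -1)), Mul(Function('s')(116), Pow(35367, -1))) = Add(Mul(Pow(9371, -1), Pow(Mul(34, 210), -1)), Mul(116, Pow(35367, -1))) = Add(Mul(Rational(1, 9371), Pow(7140, -1)), Mul(116, Rational(1, 35367))) = Add(Mul(Rational(1, 9371), Rational(1, 7140)), Rational(116, 35367)) = Add(Rational(1, 66908940), Rational(116, 35367)) = Rational(862385823, 262929831220)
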